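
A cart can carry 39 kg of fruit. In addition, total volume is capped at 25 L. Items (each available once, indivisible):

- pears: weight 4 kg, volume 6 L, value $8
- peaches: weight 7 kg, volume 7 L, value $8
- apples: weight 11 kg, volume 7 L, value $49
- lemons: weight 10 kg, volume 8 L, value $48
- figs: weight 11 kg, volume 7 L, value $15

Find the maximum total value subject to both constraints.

Feasible sets respecting both limits:
- apples+lemons+figs: weight 32, volume 22, value 112
- pears+apples+lemons: weight 25, volume 21, value 105
- peaches+apples+lemons: weight 28, volume 22, value 105
Best: $112.

$112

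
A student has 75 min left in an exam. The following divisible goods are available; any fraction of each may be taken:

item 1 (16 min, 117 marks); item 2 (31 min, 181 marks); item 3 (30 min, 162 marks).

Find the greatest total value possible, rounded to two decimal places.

Take in order of value per unit:
- item 1 (117/16 per unit): all 16 → value 117, running total 117.00
- item 2 (181/31 per unit): all 31 → value 181, running total 298.00
- item 3 (162/30 per unit): 28 of 30 → value 28×162/30 = 151.2000, running total 449.20
Total 449.20.

449.20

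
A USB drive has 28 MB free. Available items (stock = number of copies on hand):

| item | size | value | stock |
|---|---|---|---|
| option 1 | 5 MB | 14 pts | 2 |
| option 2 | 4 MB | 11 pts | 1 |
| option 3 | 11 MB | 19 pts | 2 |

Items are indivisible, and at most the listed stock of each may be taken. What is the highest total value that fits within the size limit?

58 pts

Best selections within size 28 and stock limits:
- 2×option 1 + 1×option 2 + 1×option 3: size 25, value 58
- 1×option 1 + 2×option 3: size 27, value 52
- 1×option 2 + 2×option 3: size 26, value 49
- 2×option 1 + 1×option 3: size 21, value 47
Best: 58 pts.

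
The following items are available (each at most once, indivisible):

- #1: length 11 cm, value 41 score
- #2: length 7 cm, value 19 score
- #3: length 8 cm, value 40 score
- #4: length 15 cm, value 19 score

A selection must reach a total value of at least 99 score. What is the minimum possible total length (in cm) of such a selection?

Subsets with value ≥ 99, sorted by total length:
- #1+#2+#3: length 26, value 100
- #1+#3+#4: length 34, value 100
Minimum length: 26 cm.

26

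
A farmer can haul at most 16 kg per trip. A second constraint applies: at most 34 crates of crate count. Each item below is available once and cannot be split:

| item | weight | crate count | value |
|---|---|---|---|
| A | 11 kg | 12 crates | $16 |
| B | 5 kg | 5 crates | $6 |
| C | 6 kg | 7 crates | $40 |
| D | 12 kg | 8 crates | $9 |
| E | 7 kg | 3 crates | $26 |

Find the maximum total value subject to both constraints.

$66

Feasible sets respecting both limits:
- C+E: weight 13, crate count 10, value 66
- B+C: weight 11, crate count 12, value 46
- C: weight 6, crate count 7, value 40
Best: $66.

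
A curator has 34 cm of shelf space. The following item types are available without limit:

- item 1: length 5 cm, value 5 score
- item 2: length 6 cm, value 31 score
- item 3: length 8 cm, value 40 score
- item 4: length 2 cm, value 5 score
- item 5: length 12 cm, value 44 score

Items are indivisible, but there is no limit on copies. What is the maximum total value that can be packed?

Best value-per-unit is item 2 at 31/6; filling with it alone gives 5×31 = 155.
Optimal mix: 3×item 2 + 2×item 3 → length 34, value 173.

173 score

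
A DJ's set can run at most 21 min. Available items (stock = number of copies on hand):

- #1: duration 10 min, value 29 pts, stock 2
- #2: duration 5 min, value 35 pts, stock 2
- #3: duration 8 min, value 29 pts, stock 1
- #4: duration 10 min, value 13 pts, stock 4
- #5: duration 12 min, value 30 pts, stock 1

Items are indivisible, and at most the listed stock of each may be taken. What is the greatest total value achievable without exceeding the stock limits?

99 pts

Top feasible selections:
- 2×#2 + 1×#3: duration 18, value 99
- 1×#1 + 2×#2: duration 20, value 99
Best: 99 pts.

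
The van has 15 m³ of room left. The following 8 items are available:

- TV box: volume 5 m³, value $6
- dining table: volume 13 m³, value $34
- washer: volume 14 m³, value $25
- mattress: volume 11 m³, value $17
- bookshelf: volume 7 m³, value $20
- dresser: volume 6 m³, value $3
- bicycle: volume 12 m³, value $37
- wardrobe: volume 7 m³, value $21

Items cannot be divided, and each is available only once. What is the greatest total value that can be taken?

This is a 0/1 knapsack; check combinations near the capacity.
- bookshelf+wardrobe: volume 7+7=14, value 20+21=41
- bicycle: volume 12, value 37
- dining table: volume 13, value 34
- TV box+wardrobe: volume 5+7=12, value 6+21=27
- TV box+bookshelf: volume 5+7=12, value 6+20=26
Best: $41.

$41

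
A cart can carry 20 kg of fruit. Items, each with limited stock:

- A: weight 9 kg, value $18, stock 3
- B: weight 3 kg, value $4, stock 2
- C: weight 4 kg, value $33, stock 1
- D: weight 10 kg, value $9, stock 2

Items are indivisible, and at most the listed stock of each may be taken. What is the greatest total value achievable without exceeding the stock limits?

$59

Top feasible selections:
- 1×A + 2×B + 1×C: weight 19, value 59
- 1×A + 1×B + 1×C: weight 16, value 55
Best: $59.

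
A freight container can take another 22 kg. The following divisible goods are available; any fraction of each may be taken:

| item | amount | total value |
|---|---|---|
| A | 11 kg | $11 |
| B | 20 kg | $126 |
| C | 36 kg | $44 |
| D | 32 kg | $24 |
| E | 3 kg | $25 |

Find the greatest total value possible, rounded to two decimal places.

144.70

Take in order of value per unit:
- E (25/3 per unit): all 3 → value 25, running total 25.00
- B (126/20 per unit): 19 of 20 → value 19×126/20 = 119.7000, running total 144.70
Total 144.70.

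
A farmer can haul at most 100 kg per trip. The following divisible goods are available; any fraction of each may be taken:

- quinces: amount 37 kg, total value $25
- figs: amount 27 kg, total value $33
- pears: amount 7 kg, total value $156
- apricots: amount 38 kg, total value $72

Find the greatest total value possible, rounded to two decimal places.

Take in order of value per unit:
- pears (156/7 per unit): all 7 → value 156, running total 156.00
- apricots (72/38 per unit): all 38 → value 72, running total 228.00
- figs (33/27 per unit): all 27 → value 33, running total 261.00
- quinces (25/37 per unit): 28 of 37 → value 28×25/37 = 18.9189, running total 279.92
Total 279.92.

279.92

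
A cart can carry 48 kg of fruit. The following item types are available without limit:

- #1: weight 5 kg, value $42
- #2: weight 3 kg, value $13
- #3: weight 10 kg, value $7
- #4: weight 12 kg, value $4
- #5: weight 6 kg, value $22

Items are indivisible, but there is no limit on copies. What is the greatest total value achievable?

Best value-per-unit is #1 at 42/5; filling with it alone gives 9×42 = 378.
Optimal mix: 9×#1 + 1×#2 → weight 48, value 391.

$391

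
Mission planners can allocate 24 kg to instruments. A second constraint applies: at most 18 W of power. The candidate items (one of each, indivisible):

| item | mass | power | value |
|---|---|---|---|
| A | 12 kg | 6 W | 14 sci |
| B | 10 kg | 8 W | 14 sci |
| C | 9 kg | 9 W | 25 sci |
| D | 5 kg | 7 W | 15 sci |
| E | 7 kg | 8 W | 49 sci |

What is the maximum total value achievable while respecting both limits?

74 sci

Feasible sets respecting both limits:
- C+E: mass 16, power 17, value 74
- D+E: mass 12, power 15, value 64
- A+E: mass 19, power 14, value 63
- B+E: mass 17, power 16, value 63
Best: 74 sci.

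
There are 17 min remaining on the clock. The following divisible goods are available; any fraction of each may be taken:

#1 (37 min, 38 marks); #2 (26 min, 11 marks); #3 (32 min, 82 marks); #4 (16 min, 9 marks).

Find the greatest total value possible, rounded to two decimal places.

43.56

Take in order of value per unit:
- #3 (82/32 per unit): 17 of 32 → value 17×82/32 = 43.5625, running total 43.56
Total 43.56.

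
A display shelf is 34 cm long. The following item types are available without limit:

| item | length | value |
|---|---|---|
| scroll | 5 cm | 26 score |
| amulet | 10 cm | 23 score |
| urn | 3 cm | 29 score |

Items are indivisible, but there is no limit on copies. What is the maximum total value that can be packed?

Best value-per-unit is urn at 29/3, and filling with it alone uses length 11×3=33. No mix of the others beats 11×29 = 319.

319 score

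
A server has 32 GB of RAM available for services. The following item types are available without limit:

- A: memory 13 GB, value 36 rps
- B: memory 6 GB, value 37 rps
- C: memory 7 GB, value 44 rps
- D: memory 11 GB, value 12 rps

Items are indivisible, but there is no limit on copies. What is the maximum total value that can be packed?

199 rps

Best value-per-unit is C at 44/7; filling with it alone gives 4×44 = 176.
Optimal mix: 3×B + 2×C → memory 32, value 199.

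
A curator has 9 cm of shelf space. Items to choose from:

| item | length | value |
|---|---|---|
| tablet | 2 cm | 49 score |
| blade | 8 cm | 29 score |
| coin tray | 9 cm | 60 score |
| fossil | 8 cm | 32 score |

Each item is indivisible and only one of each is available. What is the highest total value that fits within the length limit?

60 score

Check high-value combinations within 9 cm:
- coin tray: length 9, value 60
- tablet: length 2, value 49
- fossil: length 8, value 32
Best: 60 score.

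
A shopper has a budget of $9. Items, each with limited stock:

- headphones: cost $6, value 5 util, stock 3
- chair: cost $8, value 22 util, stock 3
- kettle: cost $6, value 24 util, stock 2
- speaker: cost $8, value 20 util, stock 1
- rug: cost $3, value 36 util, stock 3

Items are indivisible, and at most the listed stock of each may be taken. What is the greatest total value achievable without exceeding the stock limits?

108 util

Top feasible selections:
- 3×rug: cost 9, value 108
- 2×rug: cost 6, value 72
Best: 108 util.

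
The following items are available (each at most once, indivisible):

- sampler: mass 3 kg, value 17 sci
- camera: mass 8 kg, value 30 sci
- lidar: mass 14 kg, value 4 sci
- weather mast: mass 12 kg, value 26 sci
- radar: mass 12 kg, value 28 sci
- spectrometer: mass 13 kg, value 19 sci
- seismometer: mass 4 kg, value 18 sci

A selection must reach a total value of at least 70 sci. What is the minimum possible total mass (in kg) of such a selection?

Subsets with value ≥ 70, sorted by total mass:
- sampler+camera+radar: mass 23, value 75
- sampler+camera+weather mast: mass 23, value 73
- camera+radar+seismometer: mass 24, value 76
- camera+weather mast+seismometer: mass 24, value 74
Minimum mass: 23 kg.

23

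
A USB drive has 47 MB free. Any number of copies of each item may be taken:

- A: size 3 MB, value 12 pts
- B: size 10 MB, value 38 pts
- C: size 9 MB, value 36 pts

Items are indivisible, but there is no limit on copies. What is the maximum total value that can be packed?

184 pts

Best value-per-unit is A at 12/3; filling with it alone gives 15×12 = 180.
Optimal mix: 9×A + 2×B → size 47, value 184.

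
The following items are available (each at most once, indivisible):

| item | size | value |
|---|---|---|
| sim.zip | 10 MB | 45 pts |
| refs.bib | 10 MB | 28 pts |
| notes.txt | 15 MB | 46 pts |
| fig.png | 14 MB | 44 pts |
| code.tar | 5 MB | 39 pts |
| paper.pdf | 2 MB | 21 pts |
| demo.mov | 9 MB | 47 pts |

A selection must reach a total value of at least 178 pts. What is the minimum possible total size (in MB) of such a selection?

Subsets with value ≥ 178, sorted by total size:
- sim.zip+refs.bib+code.tar+paper.pdf+demo.mov: size 36, value 180
- sim.zip+fig.png+code.tar+paper.pdf+demo.mov: size 40, value 196
Minimum size: 36 MB.

36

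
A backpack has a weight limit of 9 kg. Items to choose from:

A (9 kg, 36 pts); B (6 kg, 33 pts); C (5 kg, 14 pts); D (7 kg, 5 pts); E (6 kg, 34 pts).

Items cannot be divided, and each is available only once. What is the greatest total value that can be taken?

36 pts

This is a 0/1 knapsack; check combinations near the capacity.
- A: weight 9, value 36
- E: weight 6, value 34
- B: weight 6, value 33
- C: weight 5, value 14
Best: 36 pts.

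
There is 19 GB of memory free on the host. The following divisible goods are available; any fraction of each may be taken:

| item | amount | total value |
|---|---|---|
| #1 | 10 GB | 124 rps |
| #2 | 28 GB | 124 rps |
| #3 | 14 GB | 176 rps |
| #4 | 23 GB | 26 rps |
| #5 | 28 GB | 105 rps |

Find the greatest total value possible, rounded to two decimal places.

238.00

Take in order of value per unit:
- #3 (176/14 per unit): all 14 → value 176, running total 176.00
- #1 (124/10 per unit): 5 of 10 → value 5×124/10 = 62.0000, running total 238.00
Total 238.00.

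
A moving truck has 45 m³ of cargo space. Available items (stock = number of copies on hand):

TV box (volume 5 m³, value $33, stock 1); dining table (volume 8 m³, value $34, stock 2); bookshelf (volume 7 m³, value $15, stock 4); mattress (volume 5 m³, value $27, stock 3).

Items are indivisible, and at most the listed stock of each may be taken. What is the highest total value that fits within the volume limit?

$197

Top feasible selections:
- 1×TV box + 2×dining table + 1×bookshelf + 3×mattress: volume 43, value 197
- 1×TV box + 2×dining table + 2×bookshelf + 2×mattress: volume 45, value 185
Best: $197.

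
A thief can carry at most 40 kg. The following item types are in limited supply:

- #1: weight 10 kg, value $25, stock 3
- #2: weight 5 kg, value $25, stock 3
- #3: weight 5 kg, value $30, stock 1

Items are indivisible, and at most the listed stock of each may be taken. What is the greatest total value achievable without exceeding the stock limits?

$155

Top feasible selections:
- 2×#1 + 3×#2 + 1×#3: weight 40, value 155
- 1×#1 + 3×#2 + 1×#3: weight 30, value 130
Best: $155.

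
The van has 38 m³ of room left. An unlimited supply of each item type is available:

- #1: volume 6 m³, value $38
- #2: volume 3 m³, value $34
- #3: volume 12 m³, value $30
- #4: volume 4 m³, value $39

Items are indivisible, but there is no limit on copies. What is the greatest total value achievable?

$418

Best value-per-unit is #2 at 34/3; filling with it alone gives 12×34 = 408.
Optimal mix: 10×#2 + 2×#4 → volume 38, value 418.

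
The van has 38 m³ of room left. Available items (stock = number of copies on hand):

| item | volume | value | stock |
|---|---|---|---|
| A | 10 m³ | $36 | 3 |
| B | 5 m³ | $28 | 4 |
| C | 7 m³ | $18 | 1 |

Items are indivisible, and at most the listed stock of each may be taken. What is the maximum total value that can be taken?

$166

Top feasible selections:
- 1×A + 4×B + 1×C: volume 37, value 166
- 2×A + 3×B: volume 35, value 156
Best: $166.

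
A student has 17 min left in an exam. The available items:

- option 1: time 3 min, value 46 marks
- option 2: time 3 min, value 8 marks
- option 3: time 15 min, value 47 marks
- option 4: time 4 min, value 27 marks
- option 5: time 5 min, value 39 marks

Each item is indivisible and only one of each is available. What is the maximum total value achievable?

This is a 0/1 knapsack; check combinations near the capacity.
- option 1+option 2+option 4+option 5: time 3+3+4+5=15, value 46+8+27+39=120
- option 1+option 4+option 5: time 3+4+5=12, value 46+27+39=112
- option 1+option 2+option 5: time 3+3+5=11, value 46+8+39=93
- option 1+option 5: time 3+5=8, value 46+39=85
Best: 120 marks.

120 marks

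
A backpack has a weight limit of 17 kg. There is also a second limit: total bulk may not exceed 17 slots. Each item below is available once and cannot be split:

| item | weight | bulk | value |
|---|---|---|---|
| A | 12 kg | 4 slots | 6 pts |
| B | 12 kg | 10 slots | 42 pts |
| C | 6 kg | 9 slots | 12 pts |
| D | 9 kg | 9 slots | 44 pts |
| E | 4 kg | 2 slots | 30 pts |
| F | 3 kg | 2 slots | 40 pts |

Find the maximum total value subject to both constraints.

114 pts

Feasible sets respecting both limits:
- D+E+F: weight 16, bulk 13, value 114
- D+F: weight 12, bulk 11, value 84
- B+F: weight 15, bulk 12, value 82
Best: 114 pts.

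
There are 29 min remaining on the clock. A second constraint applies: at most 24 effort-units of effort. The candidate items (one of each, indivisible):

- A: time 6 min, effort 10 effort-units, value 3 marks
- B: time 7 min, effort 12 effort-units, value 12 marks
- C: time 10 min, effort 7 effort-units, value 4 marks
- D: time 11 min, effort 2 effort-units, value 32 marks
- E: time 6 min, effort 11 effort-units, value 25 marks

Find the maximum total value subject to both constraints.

Feasible sets respecting both limits:
- C+D+E: time 27, effort 20, value 61
- A+D+E: time 23, effort 23, value 60
- D+E: time 17, effort 13, value 57
- B+C+D: time 28, effort 21, value 48
Best: 61 marks.

61 marks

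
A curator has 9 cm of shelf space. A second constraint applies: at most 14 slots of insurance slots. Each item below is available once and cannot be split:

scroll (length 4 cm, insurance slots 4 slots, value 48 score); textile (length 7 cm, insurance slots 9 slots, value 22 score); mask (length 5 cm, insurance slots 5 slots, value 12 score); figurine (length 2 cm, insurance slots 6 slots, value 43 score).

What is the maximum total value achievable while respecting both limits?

91 score

Feasible sets respecting both limits:
- scroll+figurine: length 6, insurance slots 10, value 91
- scroll+mask: length 9, insurance slots 9, value 60
- mask+figurine: length 7, insurance slots 11, value 55
Best: 91 score.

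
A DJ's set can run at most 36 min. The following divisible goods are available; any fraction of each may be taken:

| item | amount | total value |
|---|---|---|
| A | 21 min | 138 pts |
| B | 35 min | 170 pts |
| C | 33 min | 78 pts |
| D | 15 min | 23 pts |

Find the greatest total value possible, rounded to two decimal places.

Take in order of value per unit:
- A (138/21 per unit): all 21 → value 138, running total 138.00
- B (170/35 per unit): 15 of 35 → value 15×170/35 = 72.8571, running total 210.86
Total 210.86.

210.86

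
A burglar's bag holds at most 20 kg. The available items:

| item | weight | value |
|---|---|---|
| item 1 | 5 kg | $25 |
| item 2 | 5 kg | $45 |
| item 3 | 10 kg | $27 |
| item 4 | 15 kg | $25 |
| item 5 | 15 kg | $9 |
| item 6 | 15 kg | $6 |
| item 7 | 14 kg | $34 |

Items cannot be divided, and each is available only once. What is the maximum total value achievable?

Check high-value combinations within 20 kg:
- item 1+item 2+item 3: weight 5+5+10=20, value 25+45+27=97
- item 2+item 7: weight 5+14=19, value 45+34=79
- item 2+item 3: weight 5+10=15, value 45+27=72
Best: $97.

$97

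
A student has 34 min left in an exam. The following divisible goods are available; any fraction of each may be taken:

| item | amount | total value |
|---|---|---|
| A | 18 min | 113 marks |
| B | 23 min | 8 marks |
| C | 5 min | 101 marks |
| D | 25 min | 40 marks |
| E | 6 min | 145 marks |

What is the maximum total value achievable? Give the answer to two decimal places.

Take in order of value per unit:
- E (145/6 per unit): all 6 → value 145, running total 145.00
- C (101/5 per unit): all 5 → value 101, running total 246.00
- A (113/18 per unit): all 18 → value 113, running total 359.00
- D (40/25 per unit): 5 of 25 → value 5×40/25 = 8.0000, running total 367.00
Total 367.00.

367.00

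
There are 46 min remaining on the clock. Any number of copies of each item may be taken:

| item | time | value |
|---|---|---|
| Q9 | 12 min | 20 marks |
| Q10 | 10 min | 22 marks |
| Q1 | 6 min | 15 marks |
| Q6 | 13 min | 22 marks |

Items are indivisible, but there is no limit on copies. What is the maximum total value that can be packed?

Best value-per-unit is Q1 at 15/6; filling with it alone gives 7×15 = 105.
Optimal mix: 1×Q10 + 6×Q1 → time 46, value 112.

112 marks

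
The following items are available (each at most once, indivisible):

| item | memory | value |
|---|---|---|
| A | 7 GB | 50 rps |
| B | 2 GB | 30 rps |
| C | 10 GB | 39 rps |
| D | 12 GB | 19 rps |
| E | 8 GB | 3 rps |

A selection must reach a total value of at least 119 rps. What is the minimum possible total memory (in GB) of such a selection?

Subsets with value ≥ 119, sorted by total memory:
- A+B+C: memory 19, value 119
- A+B+C+E: memory 27, value 122
- A+B+C+D: memory 31, value 138
Minimum memory: 19 GB.

19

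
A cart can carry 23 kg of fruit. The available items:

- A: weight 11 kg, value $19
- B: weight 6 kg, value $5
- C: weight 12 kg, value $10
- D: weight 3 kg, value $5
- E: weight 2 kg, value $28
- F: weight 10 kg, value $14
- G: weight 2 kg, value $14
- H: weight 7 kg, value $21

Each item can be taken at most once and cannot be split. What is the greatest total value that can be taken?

$82

Check high-value combinations within 23 kg:
- A+E+G+H: weight 11+2+2+7=22, value 19+28+14+21=82
- E+F+G+H: weight 2+10+2+7=21, value 28+14+14+21=77
- B+D+E+G+H: weight 6+3+2+2+7=20, value 5+5+28+14+21=73
Best: $82.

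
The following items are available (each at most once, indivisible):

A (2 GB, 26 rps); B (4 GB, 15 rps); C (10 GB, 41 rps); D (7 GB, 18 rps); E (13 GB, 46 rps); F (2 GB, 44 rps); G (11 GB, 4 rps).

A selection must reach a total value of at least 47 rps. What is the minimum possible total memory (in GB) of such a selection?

Subsets with value ≥ 47, sorted by total memory:
- A+F: memory 4, value 70
- B+F: memory 6, value 59
- A+B+F: memory 8, value 85
Minimum memory: 4 GB.

4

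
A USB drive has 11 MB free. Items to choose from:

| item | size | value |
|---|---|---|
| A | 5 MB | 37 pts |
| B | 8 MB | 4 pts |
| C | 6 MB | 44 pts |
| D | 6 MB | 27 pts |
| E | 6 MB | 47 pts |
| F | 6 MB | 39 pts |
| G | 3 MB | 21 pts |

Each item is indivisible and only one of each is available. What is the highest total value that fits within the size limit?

84 pts

This is a 0/1 knapsack; check combinations near the capacity.
- A+E: size 5+6=11, value 37+47=84
- A+C: size 5+6=11, value 37+44=81
- A+F: size 5+6=11, value 37+39=76
- E+G: size 6+3=9, value 47+21=68
Best: 84 pts.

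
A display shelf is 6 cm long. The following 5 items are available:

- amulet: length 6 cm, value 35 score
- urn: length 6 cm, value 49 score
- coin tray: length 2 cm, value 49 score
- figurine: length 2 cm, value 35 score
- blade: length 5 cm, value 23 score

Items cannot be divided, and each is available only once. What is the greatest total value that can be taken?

Check high-value combinations within 6 cm:
- coin tray+figurine: length 2+2=4, value 49+35=84
- coin tray: length 2, value 49
- urn: length 6, value 49
- figurine: length 2, value 35
- amulet: length 6, value 35
Best: 84 score.

84 score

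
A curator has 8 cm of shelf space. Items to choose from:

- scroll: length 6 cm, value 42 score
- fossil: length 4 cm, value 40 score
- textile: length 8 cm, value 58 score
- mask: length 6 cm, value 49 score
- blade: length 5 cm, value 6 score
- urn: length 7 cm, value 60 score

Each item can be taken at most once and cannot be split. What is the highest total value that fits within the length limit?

Check high-value combinations within 8 cm:
- urn: length 7, value 60
- textile: length 8, value 58
- mask: length 6, value 49
- scroll: length 6, value 42
- fossil: length 4, value 40
Best: 60 score.

60 score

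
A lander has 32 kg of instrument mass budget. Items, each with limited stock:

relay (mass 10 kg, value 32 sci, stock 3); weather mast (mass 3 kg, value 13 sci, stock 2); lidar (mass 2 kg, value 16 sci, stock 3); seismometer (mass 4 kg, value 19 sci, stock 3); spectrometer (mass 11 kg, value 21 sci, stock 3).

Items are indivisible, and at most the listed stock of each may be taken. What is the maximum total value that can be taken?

150 sci

Best selections within mass 32 and stock limits:
- 1×relay + 1×weather mast + 3×lidar + 3×seismometer: mass 31, value 150
- 1×relay + 2×weather mast + 2×lidar + 3×seismometer: mass 32, value 147
Best: 150 sci.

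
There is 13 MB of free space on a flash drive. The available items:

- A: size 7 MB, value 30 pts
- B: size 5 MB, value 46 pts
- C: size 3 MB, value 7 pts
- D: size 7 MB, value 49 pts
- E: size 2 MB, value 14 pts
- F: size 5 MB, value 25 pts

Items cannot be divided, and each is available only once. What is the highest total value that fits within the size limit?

95 pts

Check high-value combinations within 13 MB:
- B+D: size 5+7=12, value 46+49=95
- B+E+F: size 5+2+5=12, value 46+14+25=85
- B+C+F: size 5+3+5=13, value 46+7+25=78
- A+B: size 7+5=12, value 30+46=76
Best: 95 pts.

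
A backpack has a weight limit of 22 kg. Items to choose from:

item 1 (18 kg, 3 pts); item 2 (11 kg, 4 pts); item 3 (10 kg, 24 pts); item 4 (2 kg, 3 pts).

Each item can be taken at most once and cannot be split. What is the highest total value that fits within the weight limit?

Check high-value combinations within 22 kg:
- item 2+item 3: weight 11+10=21, value 4+24=28
- item 3+item 4: weight 10+2=12, value 24+3=27
- item 3: weight 10, value 24
Best: 28 pts.

28 pts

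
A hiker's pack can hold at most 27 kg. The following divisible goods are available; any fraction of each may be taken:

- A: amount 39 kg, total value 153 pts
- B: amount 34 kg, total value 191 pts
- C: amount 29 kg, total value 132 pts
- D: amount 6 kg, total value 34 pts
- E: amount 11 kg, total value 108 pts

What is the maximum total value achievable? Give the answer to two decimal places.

Take in order of value per unit:
- E (108/11 per unit): all 11 → value 108, running total 108.00
- D (34/6 per unit): all 6 → value 34, running total 142.00
- B (191/34 per unit): 10 of 34 → value 10×191/34 = 56.1765, running total 198.18
Total 198.18.

198.18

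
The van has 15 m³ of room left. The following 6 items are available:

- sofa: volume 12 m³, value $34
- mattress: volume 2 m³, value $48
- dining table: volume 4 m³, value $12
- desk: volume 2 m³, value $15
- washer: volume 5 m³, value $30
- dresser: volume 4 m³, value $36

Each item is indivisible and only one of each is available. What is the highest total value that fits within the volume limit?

This is a 0/1 knapsack; check combinations near the capacity.
- mattress+desk+washer+dresser: volume 2+2+5+4=13, value 48+15+30+36=129
- mattress+dining table+washer+dresser: volume 2+4+5+4=15, value 48+12+30+36=126
- mattress+washer+dresser: volume 2+5+4=11, value 48+30+36=114
- mattress+dining table+desk+dresser: volume 2+4+2+4=12, value 48+12+15+36=111
- mattress+dining table+desk+washer: volume 2+4+2+5=13, value 48+12+15+30=105
Best: $129.

$129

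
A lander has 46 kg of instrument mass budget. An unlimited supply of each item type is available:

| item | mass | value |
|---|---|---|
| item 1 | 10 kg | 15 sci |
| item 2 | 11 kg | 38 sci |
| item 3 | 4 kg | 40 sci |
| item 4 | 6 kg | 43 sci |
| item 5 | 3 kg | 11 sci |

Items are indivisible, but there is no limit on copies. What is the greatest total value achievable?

443 sci

Best value-per-unit is item 3 at 40/4; filling with it alone gives 11×40 = 440.
Optimal mix: 10×item 3 + 1×item 4 → mass 46, value 443.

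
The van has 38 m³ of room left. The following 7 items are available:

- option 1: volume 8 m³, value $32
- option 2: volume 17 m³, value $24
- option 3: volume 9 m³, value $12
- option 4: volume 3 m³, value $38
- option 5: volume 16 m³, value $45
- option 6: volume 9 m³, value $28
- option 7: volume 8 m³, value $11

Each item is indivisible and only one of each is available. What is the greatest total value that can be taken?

$143

Check high-value combinations within 38 m³:
- option 1+option 4+option 5+option 6: volume 8+3+16+9=36, value 32+38+45+28=143
- option 1+option 3+option 4+option 5: volume 8+9+3+16=36, value 32+12+38+45=127
- option 1+option 4+option 5+option 7: volume 8+3+16+8=35, value 32+38+45+11=126
- option 3+option 4+option 5+option 6: volume 9+3+16+9=37, value 12+38+45+28=123
- option 4+option 5+option 6+option 7: volume 3+16+9+8=36, value 38+45+28+11=122
Best: $143.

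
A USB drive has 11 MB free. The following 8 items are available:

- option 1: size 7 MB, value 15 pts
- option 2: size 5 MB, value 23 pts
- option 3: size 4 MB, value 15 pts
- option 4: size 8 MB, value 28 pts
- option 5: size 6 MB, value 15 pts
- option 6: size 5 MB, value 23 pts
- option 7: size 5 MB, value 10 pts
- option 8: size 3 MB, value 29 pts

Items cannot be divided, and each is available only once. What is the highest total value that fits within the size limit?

57 pts

Check high-value combinations within 11 MB:
- option 4+option 8: size 8+3=11, value 28+29=57
- option 2+option 8: size 5+3=8, value 23+29=52
- option 6+option 8: size 5+3=8, value 23+29=52
- option 2+option 6: size 5+5=10, value 23+23=46
Best: 57 pts.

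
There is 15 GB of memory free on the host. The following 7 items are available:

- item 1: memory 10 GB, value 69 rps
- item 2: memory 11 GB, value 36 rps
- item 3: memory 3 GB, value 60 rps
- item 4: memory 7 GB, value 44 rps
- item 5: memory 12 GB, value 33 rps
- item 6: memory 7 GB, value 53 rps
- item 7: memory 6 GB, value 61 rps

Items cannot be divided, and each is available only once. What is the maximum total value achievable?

Check high-value combinations within 15 GB:
- item 1+item 3: memory 10+3=13, value 69+60=129
- item 3+item 7: memory 3+6=9, value 60+61=121
- item 6+item 7: memory 7+6=13, value 53+61=114
- item 3+item 6: memory 3+7=10, value 60+53=113
- item 4+item 7: memory 7+6=13, value 44+61=105
Best: 129 rps.

129 rps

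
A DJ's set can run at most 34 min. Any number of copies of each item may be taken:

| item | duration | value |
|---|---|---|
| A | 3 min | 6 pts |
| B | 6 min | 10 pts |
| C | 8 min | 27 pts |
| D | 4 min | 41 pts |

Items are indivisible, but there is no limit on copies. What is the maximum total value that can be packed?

Best value-per-unit is D at 41/4, and filling with it alone uses duration 8×4=32. No mix of the others beats 8×41 = 328.

328 pts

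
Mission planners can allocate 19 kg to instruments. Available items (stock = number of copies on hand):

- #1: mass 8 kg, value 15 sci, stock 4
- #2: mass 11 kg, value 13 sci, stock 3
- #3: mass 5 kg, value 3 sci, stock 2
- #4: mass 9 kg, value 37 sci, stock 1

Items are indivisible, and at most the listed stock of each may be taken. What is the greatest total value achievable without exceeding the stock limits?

Best selections within mass 19 and stock limits:
- 1×#1 + 1×#4: mass 17, value 52
- 2×#3 + 1×#4: mass 19, value 43
- 1×#3 + 1×#4: mass 14, value 40
Best: 52 sci.

52 sci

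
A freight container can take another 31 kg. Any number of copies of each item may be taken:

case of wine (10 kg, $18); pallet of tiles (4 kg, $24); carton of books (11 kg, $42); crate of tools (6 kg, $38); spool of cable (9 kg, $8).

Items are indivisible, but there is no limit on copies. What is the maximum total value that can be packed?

Best value-per-unit is crate of tools at 38/6, and filling with it alone uses weight 5×6=30. No mix of the others beats 5×38 = 190.

$190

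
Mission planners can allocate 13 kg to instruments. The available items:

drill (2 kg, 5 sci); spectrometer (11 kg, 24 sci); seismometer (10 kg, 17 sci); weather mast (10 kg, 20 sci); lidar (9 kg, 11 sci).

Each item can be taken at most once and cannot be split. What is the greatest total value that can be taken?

29 sci

Check high-value combinations within 13 kg:
- drill+spectrometer: mass 2+11=13, value 5+24=29
- drill+weather mast: mass 2+10=12, value 5+20=25
- spectrometer: mass 11, value 24
Best: 29 sci.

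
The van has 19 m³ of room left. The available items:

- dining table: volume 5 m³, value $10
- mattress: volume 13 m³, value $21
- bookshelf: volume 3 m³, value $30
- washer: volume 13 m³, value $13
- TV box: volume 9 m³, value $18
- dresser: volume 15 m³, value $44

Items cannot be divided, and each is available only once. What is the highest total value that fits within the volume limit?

$74

This is a 0/1 knapsack; check combinations near the capacity.
- bookshelf+dresser: volume 3+15=18, value 30+44=74
- dining table+bookshelf+TV box: volume 5+3+9=17, value 10+30+18=58
- mattress+bookshelf: volume 13+3=16, value 21+30=51
- bookshelf+TV box: volume 3+9=12, value 30+18=48
- dresser: volume 15, value 44
Best: $74.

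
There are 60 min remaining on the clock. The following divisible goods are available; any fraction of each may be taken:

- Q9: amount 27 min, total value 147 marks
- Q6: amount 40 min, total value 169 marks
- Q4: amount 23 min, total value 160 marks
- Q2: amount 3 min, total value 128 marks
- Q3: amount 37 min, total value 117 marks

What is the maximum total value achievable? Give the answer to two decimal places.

464.58

Take in order of value per unit:
- Q2 (128/3 per unit): all 3 → value 128, running total 128.00
- Q4 (160/23 per unit): all 23 → value 160, running total 288.00
- Q9 (147/27 per unit): all 27 → value 147, running total 435.00
- Q6 (169/40 per unit): 7 of 40 → value 7×169/40 = 29.5750, running total 464.58
Total 464.58.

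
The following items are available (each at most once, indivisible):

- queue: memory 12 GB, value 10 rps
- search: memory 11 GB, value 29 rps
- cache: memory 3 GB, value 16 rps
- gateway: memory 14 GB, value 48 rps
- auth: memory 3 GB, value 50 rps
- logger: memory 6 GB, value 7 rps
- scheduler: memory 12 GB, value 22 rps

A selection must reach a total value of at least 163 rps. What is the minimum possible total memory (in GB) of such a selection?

Subsets with value ≥ 163, sorted by total memory:
- search+cache+gateway+auth+scheduler: memory 43, value 165
- search+cache+gateway+auth+logger+scheduler: memory 49, value 172
Minimum memory: 43 GB.

43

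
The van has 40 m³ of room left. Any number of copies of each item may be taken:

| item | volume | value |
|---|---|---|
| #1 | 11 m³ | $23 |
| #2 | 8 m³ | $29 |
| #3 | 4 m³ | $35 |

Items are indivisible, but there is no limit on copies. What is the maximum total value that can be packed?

Best value-per-unit is #3 at 35/4, and filling with it alone uses volume 10×4=40. No mix of the others beats 10×35 = 350.

$350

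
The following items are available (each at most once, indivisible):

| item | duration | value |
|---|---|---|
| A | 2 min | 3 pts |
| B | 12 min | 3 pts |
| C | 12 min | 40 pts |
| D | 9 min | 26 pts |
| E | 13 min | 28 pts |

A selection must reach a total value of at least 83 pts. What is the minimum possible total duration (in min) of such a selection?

34

Subsets with value ≥ 83, sorted by total duration:
- C+D+E: duration 34, value 94
- A+C+D+E: duration 36, value 97
Minimum duration: 34 min.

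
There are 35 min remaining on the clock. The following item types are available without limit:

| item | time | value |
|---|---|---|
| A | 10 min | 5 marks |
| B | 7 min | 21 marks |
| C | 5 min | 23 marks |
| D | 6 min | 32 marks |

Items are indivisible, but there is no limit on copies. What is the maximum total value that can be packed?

Best value-per-unit is D at 32/6; filling with it alone gives 5×32 = 160.
Optimal mix: 1×C + 5×D → time 35, value 183.

183 marks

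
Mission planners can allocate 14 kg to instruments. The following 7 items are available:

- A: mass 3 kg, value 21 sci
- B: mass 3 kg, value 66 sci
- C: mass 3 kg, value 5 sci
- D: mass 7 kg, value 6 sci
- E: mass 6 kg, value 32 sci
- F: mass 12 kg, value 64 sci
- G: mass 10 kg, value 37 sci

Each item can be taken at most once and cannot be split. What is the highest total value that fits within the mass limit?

119 sci

Check high-value combinations within 14 kg:
- A+B+E: mass 3+3+6=12, value 21+66+32=119
- B+C+E: mass 3+3+6=12, value 66+5+32=103
- B+G: mass 3+10=13, value 66+37=103
- B+E: mass 3+6=9, value 66+32=98
Best: 119 sci.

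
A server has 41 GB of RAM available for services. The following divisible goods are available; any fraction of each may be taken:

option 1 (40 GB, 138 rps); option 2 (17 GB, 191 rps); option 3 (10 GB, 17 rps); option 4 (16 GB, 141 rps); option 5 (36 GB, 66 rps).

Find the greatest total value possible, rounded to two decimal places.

Take in order of value per unit:
- option 2 (191/17 per unit): all 17 → value 191, running total 191.00
- option 4 (141/16 per unit): all 16 → value 141, running total 332.00
- option 1 (138/40 per unit): 8 of 40 → value 8×138/40 = 27.6000, running total 359.60
Total 359.60.

359.60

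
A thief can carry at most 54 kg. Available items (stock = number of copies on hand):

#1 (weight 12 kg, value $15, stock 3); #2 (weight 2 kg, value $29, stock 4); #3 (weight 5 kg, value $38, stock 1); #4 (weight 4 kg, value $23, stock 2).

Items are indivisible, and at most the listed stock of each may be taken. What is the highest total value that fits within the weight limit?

Top feasible selections:
- 2×#1 + 4×#2 + 1×#3 + 2×#4: weight 45, value 230
- 3×#1 + 4×#2 + 1×#3 + 1×#4: weight 53, value 222
- 1×#1 + 4×#2 + 1×#3 + 2×#4: weight 33, value 215
- 2×#1 + 4×#2 + 1×#3 + 1×#4: weight 41, value 207
Best: $230.

$230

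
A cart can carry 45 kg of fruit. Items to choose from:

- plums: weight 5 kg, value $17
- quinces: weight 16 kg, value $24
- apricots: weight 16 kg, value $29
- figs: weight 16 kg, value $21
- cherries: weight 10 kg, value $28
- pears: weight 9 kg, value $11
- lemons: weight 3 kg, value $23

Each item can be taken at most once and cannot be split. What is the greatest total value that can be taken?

Check high-value combinations within 45 kg:
- plums+apricots+cherries+pears+lemons: weight 5+16+10+9+3=43, value 17+29+28+11+23=108
- quinces+apricots+cherries+lemons: weight 16+16+10+3=45, value 24+29+28+23=104
- plums+quinces+cherries+pears+lemons: weight 5+16+10+9+3=43, value 17+24+28+11+23=103
Best: $108.

$108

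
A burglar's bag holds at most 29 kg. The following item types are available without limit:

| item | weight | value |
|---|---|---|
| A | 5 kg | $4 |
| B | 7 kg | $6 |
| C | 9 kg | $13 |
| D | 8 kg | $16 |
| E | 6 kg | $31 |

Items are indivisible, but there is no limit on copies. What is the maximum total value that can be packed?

Best value-per-unit is E at 31/6; filling with it alone gives 4×31 = 124.
Optimal mix: 1×A + 4×E → weight 29, value 128.

$128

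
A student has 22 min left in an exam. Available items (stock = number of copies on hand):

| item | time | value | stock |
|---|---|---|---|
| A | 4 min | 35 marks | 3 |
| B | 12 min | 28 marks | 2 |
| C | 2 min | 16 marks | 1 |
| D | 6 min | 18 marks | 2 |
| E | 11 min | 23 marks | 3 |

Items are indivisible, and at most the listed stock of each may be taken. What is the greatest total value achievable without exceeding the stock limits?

139 marks

Top feasible selections:
- 3×A + 1×C + 1×D: time 20, value 139
- 3×A + 1×D: time 18, value 123
Best: 139 marks.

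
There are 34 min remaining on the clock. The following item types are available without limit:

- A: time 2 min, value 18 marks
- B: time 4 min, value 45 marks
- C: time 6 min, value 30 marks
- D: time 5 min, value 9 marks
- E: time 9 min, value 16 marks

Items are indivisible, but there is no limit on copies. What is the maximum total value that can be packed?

378 marks

Best value-per-unit is B at 45/4; filling with it alone gives 8×45 = 360.
Optimal mix: 1×A + 8×B → time 34, value 378.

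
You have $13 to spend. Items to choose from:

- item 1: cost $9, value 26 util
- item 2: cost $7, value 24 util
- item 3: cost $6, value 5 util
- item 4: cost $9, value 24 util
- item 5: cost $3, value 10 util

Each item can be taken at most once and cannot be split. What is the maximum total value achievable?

Check high-value combinations within $13:
- item 1+item 5: cost 9+3=12, value 26+10=36
- item 2+item 5: cost 7+3=10, value 24+10=34
- item 4+item 5: cost 9+3=12, value 24+10=34
- item 2+item 3: cost 7+6=13, value 24+5=29
- item 1: cost 9, value 26
Best: 36 util.

36 util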